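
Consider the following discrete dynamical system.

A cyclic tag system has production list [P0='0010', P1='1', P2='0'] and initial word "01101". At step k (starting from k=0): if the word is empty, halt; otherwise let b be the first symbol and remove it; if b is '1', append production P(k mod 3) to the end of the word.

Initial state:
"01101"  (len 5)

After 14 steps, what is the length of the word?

4

t=0: "01101"  (len 5)
t=1: "1101"  (len 4)
t=2: "1011"  (len 4)
t=3: "0110"  (len 4)
t=4: "110"  (len 3)
t=5: "101"  (len 3)
t=6: "010"  (len 3)
t=7: "10"  (len 2)
t=8: "01"  (len 2)
t=9: "1"  (len 1)
t=10: "0010"  (len 4)
t=11: "010"  (len 3)
t=12: "10"  (len 2)
t=13: "00010"  (len 5)
t=14: "0010"  (len 4)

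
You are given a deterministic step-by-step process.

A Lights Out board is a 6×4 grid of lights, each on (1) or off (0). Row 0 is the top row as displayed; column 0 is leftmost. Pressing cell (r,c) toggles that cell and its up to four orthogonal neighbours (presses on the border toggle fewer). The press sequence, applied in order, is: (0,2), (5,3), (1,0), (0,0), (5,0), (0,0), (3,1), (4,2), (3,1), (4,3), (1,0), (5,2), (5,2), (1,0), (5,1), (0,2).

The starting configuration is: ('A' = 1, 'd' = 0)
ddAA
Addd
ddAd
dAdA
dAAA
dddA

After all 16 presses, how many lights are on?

[0] ddAA
Addd
ddAd
dAdA
dAAA
dddA
[1] dAdd
AdAd
ddAd
dAdA
dAAA
dddA
[2] dAdd
AdAd
ddAd
dAdA
dAAd
ddAd
[3] AAdd
dAAd
AdAd
dAdA
dAAd
ddAd
[4] dddd
AAAd
AdAd
dAdA
dAAd
ddAd
[5] dddd
AAAd
AdAd
dAdA
AAAd
AAAd
[6] AAdd
dAAd
AdAd
dAdA
AAAd
AAAd
[7] AAdd
dAAd
AAAd
AdAA
AdAd
AAAd
[8] AAdd
dAAd
AAAd
AddA
AAdA
AAdd
[9] AAdd
dAAd
AdAd
dAAA
AddA
AAdd
[10] AAdd
dAAd
AdAd
dAAd
AdAd
AAdA
[11] dAdd
AdAd
ddAd
dAAd
AdAd
AAdA
[12] dAdd
AdAd
ddAd
dAAd
Addd
AdAd
[13] dAdd
AdAd
ddAd
dAAd
AdAd
AAdA
[14] AAdd
dAAd
AdAd
dAAd
AdAd
AAdA
[15] AAdd
dAAd
AdAd
dAAd
AAAd
ddAA
[16] AdAA
dAdd
AdAd
dAAd
AAAd
ddAA

13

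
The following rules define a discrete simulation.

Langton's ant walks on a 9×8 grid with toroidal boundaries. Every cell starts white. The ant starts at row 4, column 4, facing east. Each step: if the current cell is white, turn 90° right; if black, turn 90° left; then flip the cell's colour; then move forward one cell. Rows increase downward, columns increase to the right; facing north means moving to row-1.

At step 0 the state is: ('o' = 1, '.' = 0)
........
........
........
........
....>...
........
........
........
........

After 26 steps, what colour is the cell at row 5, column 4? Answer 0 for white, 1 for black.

1

t=0: ........
........
........
........
....>...
........
........
........
........
t=1: ........
........
........
........
....o...
....v...
........
........
........
t=2: ........
........
........
........
....o...
...<o...
........
........
........
t=3: ........
........
........
........
...^o...
...oo...
........
........
........
t=4: ........
........
........
........
...o>...
...oo...
........
........
........
t=5: ........
........
........
....^...
...o....
...oo...
........
........
........
t=6: ........
........
........
....o>..
...o....
...oo...
........
........
........
t=7: ........
........
........
....oo..
...o.v..
...oo...
........
........
........
t=8: ........
........
........
....oo..
...o<o..
...oo...
........
........
........
t=9: ........
........
........
....^o..
...ooo..
...oo...
........
........
........
t=10: ........
........
........
...<.o..
...ooo..
...oo...
........
........
........
t=11: ........
........
...^....
...o.o..
...ooo..
...oo...
........
........
........
t=12: ........
........
...o>...
...o.o..
...ooo..
...oo...
........
........
........
t=13: ........
........
...oo...
...ovo..
...ooo..
...oo...
........
........
........
t=14: ........
........
...oo...
...<oo..
...ooo..
...oo...
........
........
........
t=15: ........
........
...oo...
....oo..
...voo..
...oo...
........
........
........
t=16: ........
........
...oo...
....oo..
....>o..
...oo...
........
........
........
t=17: ........
........
...oo...
....^o..
.....o..
...oo...
........
........
........
t=18: ........
........
...oo...
...<.o..
.....o..
...oo...
........
........
........
t=19: ........
........
...^o...
...o.o..
.....o..
...oo...
........
........
........
t=20: ........
........
..<.o...
...o.o..
.....o..
...oo...
........
........
........
t=21: ........
..^.....
..o.o...
...o.o..
.....o..
...oo...
........
........
........
t=22: ........
..o>....
..o.o...
...o.o..
.....o..
...oo...
........
........
........
t=23: ........
..oo....
..ovo...
...o.o..
.....o..
...oo...
........
........
........
t=24: ........
..oo....
..<oo...
...o.o..
.....o..
...oo...
........
........
........
t=25: ........
..oo....
...oo...
..vo.o..
.....o..
...oo...
........
........
........
t=26: ........
..oo....
...oo...
.<oo.o..
.....o..
...oo...
........
........
........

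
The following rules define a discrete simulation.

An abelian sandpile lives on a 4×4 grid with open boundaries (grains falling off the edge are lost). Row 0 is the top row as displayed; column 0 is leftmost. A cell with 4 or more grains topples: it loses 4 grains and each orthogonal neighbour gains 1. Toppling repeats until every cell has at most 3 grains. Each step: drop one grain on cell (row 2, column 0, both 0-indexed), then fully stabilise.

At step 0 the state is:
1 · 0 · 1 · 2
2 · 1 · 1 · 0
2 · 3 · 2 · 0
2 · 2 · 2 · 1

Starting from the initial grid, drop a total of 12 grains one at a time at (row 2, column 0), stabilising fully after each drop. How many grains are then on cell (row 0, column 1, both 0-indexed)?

gen 0: 1 · 0 · 1 · 2
2 · 1 · 1 · 0
2 · 3 · 2 · 0
2 · 2 · 2 · 1
gen 1: 1 · 0 · 1 · 2
2 · 1 · 1 · 0
3 · 3 · 2 · 0
2 · 2 · 2 · 1
gen 2: 1 · 0 · 1 · 2
3 · 2 · 1 · 0
1 · 0 · 3 · 0
3 · 3 · 2 · 1
gen 3: 1 · 0 · 1 · 2
3 · 2 · 1 · 0
2 · 0 · 3 · 0
3 · 3 · 2 · 1
gen 4: 1 · 0 · 1 · 2
3 · 2 · 1 · 0
3 · 0 · 3 · 0
3 · 3 · 2 · 1
gen 5: 2 · 0 · 1 · 2
0 · 3 · 1 · 0
2 · 2 · 3 · 0
1 · 0 · 3 · 1
gen 6: 2 · 0 · 1 · 2
0 · 3 · 1 · 0
3 · 2 · 3 · 0
1 · 0 · 3 · 1
gen 7: 2 · 0 · 1 · 2
1 · 3 · 1 · 0
0 · 3 · 3 · 0
2 · 0 · 3 · 1
gen 8: 2 · 0 · 1 · 2
1 · 3 · 1 · 0
1 · 3 · 3 · 0
2 · 0 · 3 · 1
gen 9: 2 · 0 · 1 · 2
1 · 3 · 1 · 0
2 · 3 · 3 · 0
2 · 0 · 3 · 1
gen 10: 2 · 0 · 1 · 2
1 · 3 · 1 · 0
3 · 3 · 3 · 0
2 · 0 · 3 · 1
gen 11: 2 · 1 · 1 · 2
3 · 0 · 3 · 0
1 · 2 · 1 · 1
3 · 2 · 0 · 2
gen 12: 2 · 1 · 1 · 2
3 · 0 · 3 · 0
2 · 2 · 1 · 1
3 · 2 · 0 · 2

1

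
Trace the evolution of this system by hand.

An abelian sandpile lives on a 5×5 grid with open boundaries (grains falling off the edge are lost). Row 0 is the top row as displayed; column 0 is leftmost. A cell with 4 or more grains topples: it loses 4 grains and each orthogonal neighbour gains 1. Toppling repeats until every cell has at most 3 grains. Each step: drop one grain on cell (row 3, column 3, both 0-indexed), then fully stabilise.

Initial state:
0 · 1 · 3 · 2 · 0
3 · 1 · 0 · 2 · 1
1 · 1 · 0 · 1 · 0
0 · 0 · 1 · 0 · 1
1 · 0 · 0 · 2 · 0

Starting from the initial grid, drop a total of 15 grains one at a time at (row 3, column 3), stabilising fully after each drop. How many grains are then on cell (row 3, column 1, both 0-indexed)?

0) 0 · 1 · 3 · 2 · 0
3 · 1 · 0 · 2 · 1
1 · 1 · 0 · 1 · 0
0 · 0 · 1 · 0 · 1
1 · 0 · 0 · 2 · 0
1) 0 · 1 · 3 · 2 · 0
3 · 1 · 0 · 2 · 1
1 · 1 · 0 · 1 · 0
0 · 0 · 1 · 1 · 1
1 · 0 · 0 · 2 · 0
2) 0 · 1 · 3 · 2 · 0
3 · 1 · 0 · 2 · 1
1 · 1 · 0 · 1 · 0
0 · 0 · 1 · 2 · 1
1 · 0 · 0 · 2 · 0
3) 0 · 1 · 3 · 2 · 0
3 · 1 · 0 · 2 · 1
1 · 1 · 0 · 1 · 0
0 · 0 · 1 · 3 · 1
1 · 0 · 0 · 2 · 0
4) 0 · 1 · 3 · 2 · 0
3 · 1 · 0 · 2 · 1
1 · 1 · 0 · 2 · 0
0 · 0 · 2 · 0 · 2
1 · 0 · 0 · 3 · 0
5) 0 · 1 · 3 · 2 · 0
3 · 1 · 0 · 2 · 1
1 · 1 · 0 · 2 · 0
0 · 0 · 2 · 1 · 2
1 · 0 · 0 · 3 · 0
6) 0 · 1 · 3 · 2 · 0
3 · 1 · 0 · 2 · 1
1 · 1 · 0 · 2 · 0
0 · 0 · 2 · 2 · 2
1 · 0 · 0 · 3 · 0
7) 0 · 1 · 3 · 2 · 0
3 · 1 · 0 · 2 · 1
1 · 1 · 0 · 2 · 0
0 · 0 · 2 · 3 · 2
1 · 0 · 0 · 3 · 0
8) 0 · 1 · 3 · 2 · 0
3 · 1 · 0 · 2 · 1
1 · 1 · 0 · 3 · 0
0 · 0 · 3 · 1 · 3
1 · 0 · 1 · 0 · 1
9) 0 · 1 · 3 · 2 · 0
3 · 1 · 0 · 2 · 1
1 · 1 · 0 · 3 · 0
0 · 0 · 3 · 2 · 3
1 · 0 · 1 · 0 · 1
10) 0 · 1 · 3 · 2 · 0
3 · 1 · 0 · 2 · 1
1 · 1 · 0 · 3 · 0
0 · 0 · 3 · 3 · 3
1 · 0 · 1 · 0 · 1
11) 0 · 1 · 3 · 2 · 0
3 · 1 · 0 · 3 · 1
1 · 1 · 2 · 0 · 2
0 · 1 · 0 · 3 · 0
1 · 0 · 2 · 1 · 2
12) 0 · 1 · 3 · 2 · 0
3 · 1 · 0 · 3 · 1
1 · 1 · 2 · 1 · 2
0 · 1 · 1 · 0 · 1
1 · 0 · 2 · 2 · 2
13) 0 · 1 · 3 · 2 · 0
3 · 1 · 0 · 3 · 1
1 · 1 · 2 · 1 · 2
0 · 1 · 1 · 1 · 1
1 · 0 · 2 · 2 · 2
14) 0 · 1 · 3 · 2 · 0
3 · 1 · 0 · 3 · 1
1 · 1 · 2 · 1 · 2
0 · 1 · 1 · 2 · 1
1 · 0 · 2 · 2 · 2
15) 0 · 1 · 3 · 2 · 0
3 · 1 · 0 · 3 · 1
1 · 1 · 2 · 1 · 2
0 · 1 · 1 · 3 · 1
1 · 0 · 2 · 2 · 2

1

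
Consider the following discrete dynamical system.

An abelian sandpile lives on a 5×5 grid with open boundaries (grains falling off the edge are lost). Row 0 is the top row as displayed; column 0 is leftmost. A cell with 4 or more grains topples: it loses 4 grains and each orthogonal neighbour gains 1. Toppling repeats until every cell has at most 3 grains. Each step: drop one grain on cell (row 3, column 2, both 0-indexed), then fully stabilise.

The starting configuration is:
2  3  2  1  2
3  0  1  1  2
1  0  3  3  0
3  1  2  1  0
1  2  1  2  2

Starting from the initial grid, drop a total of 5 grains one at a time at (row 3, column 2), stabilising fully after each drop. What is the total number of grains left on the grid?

t=0: 2  3  2  1  2
3  0  1  1  2
1  0  3  3  0
3  1  2  1  0
1  2  1  2  2
t=1: 2  3  2  1  2
3  0  1  1  2
1  0  3  3  0
3  1  3  1  0
1  2  1  2  2
t=2: 2  3  2  1  2
3  0  2  2  2
1  1  1  0  1
3  2  1  3  0
1  2  2  2  2
t=3: 2  3  2  1  2
3  0  2  2  2
1  1  1  0  1
3  2  2  3  0
1  2  2  2  2
t=4: 2  3  2  1  2
3  0  2  2  2
1  1  1  0  1
3  2  3  3  0
1  2  2  2  2
t=5: 2  3  2  1  2
3  0  2  2  2
1  1  2  1  1
3  3  1  0  1
1  2  3  3  2

44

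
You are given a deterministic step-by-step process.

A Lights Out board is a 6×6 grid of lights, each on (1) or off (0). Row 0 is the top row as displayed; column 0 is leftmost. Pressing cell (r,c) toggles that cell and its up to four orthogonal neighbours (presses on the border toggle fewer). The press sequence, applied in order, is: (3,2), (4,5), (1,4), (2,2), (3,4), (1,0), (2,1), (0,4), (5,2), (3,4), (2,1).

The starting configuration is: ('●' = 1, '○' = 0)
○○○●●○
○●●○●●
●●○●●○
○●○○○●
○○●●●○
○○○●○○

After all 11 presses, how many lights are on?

13

step 0: ○○○●●○
○●●○●●
●●○●●○
○●○○○●
○○●●●○
○○○●○○
step 1: ○○○●●○
○●●○●●
●●●●●○
○○●●○●
○○○●●○
○○○●○○
step 2: ○○○●●○
○●●○●●
●●●●●○
○○●●○○
○○○●○●
○○○●○●
step 3: ○○○●○○
○●●●○○
●●●●○○
○○●●○○
○○○●○●
○○○●○●
step 4: ○○○●○○
○●○●○○
●○○○○○
○○○●○○
○○○●○●
○○○●○●
step 5: ○○○●○○
○●○●○○
●○○○●○
○○○○●●
○○○●●●
○○○●○●
step 6: ●○○●○○
●○○●○○
○○○○●○
○○○○●●
○○○●●●
○○○●○●
step 7: ●○○●○○
●●○●○○
●●●○●○
○●○○●●
○○○●●●
○○○●○●
step 8: ●○○○●●
●●○●●○
●●●○●○
○●○○●●
○○○●●●
○○○●○●
step 9: ●○○○●●
●●○●●○
●●●○●○
○●○○●●
○○●●●●
○●●○○●
step 10: ●○○○●●
●●○●●○
●●●○○○
○●○●○○
○○●●○●
○●●○○●
step 11: ●○○○●●
●○○●●○
○○○○○○
○○○●○○
○○●●○●
○●●○○●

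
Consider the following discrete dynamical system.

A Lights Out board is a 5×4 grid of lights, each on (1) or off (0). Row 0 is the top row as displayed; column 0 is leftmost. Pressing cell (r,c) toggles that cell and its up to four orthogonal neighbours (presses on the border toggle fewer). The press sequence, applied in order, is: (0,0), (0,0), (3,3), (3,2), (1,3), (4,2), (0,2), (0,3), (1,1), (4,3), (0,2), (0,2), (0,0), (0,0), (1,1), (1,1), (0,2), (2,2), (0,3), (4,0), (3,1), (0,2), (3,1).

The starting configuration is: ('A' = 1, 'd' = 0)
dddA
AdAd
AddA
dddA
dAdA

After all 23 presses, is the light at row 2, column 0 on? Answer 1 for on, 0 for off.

1

gen 0: dddA
AdAd
AddA
dddA
dAdA
gen 1: AAdA
ddAd
AddA
dddA
dAdA
gen 2: dddA
AdAd
AddA
dddA
dAdA
gen 3: dddA
AdAd
Addd
ddAd
dAdd
gen 4: dddA
AdAd
AdAd
dAdA
dAAd
gen 5: dddd
AddA
AdAA
dAdA
dAAd
gen 6: dddd
AddA
AdAA
dAAA
dddA
gen 7: dAAA
AdAA
AdAA
dAAA
dddA
gen 8: dAdd
AdAd
AdAA
dAAA
dddA
gen 9: dddd
dAdd
AAAA
dAAA
dddA
gen 10: dddd
dAdd
AAAA
dAAd
ddAd
gen 11: dAAA
dAAd
AAAA
dAAd
ddAd
gen 12: dddd
dAdd
AAAA
dAAd
ddAd
gen 13: AAdd
AAdd
AAAA
dAAd
ddAd
gen 14: dddd
dAdd
AAAA
dAAd
ddAd
gen 15: dAdd
AdAd
AdAA
dAAd
ddAd
gen 16: dddd
dAdd
AAAA
dAAd
ddAd
gen 17: dAAA
dAAd
AAAA
dAAd
ddAd
gen 18: dAAA
dAdd
Addd
dAdd
ddAd
gen 19: dAdd
dAdA
Addd
dAdd
ddAd
gen 20: dAdd
dAdA
Addd
AAdd
AAAd
gen 21: dAdd
dAdA
AAdd
ddAd
AdAd
gen 22: ddAA
dAAA
AAdd
ddAd
AdAd
gen 23: ddAA
dAAA
Addd
AAdd
AAAd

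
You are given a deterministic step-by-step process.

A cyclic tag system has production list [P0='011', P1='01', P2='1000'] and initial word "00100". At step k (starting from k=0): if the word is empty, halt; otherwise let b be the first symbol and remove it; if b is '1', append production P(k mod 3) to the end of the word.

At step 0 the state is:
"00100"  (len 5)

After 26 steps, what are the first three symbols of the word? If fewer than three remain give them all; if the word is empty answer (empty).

step 0: "00100"  (len 5)
step 1: "0100"  (len 4)
step 2: "100"  (len 3)
step 3: "001000"  (len 6)
step 4: "01000"  (len 5)
step 5: "1000"  (len 4)
step 6: "0001000"  (len 7)
step 7: "001000"  (len 6)
step 8: "01000"  (len 5)
step 9: "1000"  (len 4)
step 10: "000011"  (len 6)
step 11: "00011"  (len 5)
step 12: "0011"  (len 4)
step 13: "011"  (len 3)
step 14: "11"  (len 2)
step 15: "11000"  (len 5)
step 16: "1000011"  (len 7)
step 17: "00001101"  (len 8)
step 18: "0001101"  (len 7)
step 19: "001101"  (len 6)
step 20: "01101"  (len 5)
step 21: "1101"  (len 4)
step 22: "101011"  (len 6)
step 23: "0101101"  (len 7)
step 24: "101101"  (len 6)
step 25: "01101011"  (len 8)
step 26: "1101011"  (len 7)

110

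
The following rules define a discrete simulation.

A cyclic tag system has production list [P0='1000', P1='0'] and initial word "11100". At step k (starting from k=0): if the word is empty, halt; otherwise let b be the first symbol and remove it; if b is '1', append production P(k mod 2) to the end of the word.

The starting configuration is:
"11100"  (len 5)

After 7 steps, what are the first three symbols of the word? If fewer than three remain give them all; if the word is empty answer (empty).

k=0  "11100"  (len 5)
k=1  "11001000"  (len 8)
k=2  "10010000"  (len 8)
k=3  "00100001000"  (len 11)
k=4  "0100001000"  (len 10)
k=5  "100001000"  (len 9)
k=6  "000010000"  (len 9)
k=7  "00010000"  (len 8)

000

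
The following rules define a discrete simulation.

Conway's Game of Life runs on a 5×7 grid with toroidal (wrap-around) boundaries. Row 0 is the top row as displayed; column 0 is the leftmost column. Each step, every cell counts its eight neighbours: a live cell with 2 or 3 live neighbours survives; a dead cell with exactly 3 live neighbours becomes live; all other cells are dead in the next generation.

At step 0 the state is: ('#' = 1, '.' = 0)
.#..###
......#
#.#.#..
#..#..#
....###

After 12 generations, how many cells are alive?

[0] .#..###
......#
#.#.#..
#..#..#
....###
[1] ....#..
.#.##.#
##.#.#.
##.#...
...#...
[2] ..#.##.
.#.#..#
...#.#.
##.#..#
..###..
[3] .#...#.
...#..#
.#.#.#.
##...##
#.....#
[4] .....#.
#....##
.#...#.
.##.##.
.......
[5] .....#.
#...##.
.##....
.##.##.
....##.
[6] .......
.#..###
#.#...#
.##.##.
...#..#
[7] #...#.#
.#...##
..#....
.##.##.
..####.
[8] ###....
.#...##
#.###.#
.#...#.
#.#....
[9] ..#....
....##.
..###..
....##.
#.#...#
[10] .#.#.##
..#.##.
.......
.##.###
.#.#.##
[11] .#.#...
..#####
.##...#
.####.#
.#.#...
[12] ##...#.
....###
......#
....##.
.#.....

10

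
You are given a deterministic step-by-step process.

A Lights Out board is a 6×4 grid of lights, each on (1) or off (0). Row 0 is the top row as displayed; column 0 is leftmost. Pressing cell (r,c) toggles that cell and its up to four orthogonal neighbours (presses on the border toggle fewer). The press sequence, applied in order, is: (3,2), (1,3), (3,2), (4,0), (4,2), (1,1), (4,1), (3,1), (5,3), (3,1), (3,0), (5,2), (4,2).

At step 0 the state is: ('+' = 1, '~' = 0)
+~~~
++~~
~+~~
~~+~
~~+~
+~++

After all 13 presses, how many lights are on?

12

t=0: +~~~
++~~
~+~~
~~+~
~~+~
+~++
t=1: +~~~
++~~
~++~
~+~+
~~~~
+~++
t=2: +~~+
++++
~+++
~+~+
~~~~
+~++
t=3: +~~+
++++
~+~+
~~+~
~~+~
+~++
t=4: +~~+
++++
~+~+
+~+~
+++~
~~++
t=5: +~~+
++++
~+~+
+~~~
+~~+
~~~+
t=6: ++~+
~~~+
~~~+
+~~~
+~~+
~~~+
t=7: ++~+
~~~+
~~~+
++~~
~+++
~+~+
t=8: ++~+
~~~+
~+~+
~~+~
~~++
~+~+
t=9: ++~+
~~~+
~+~+
~~+~
~~+~
~++~
t=10: ++~+
~~~+
~~~+
++~~
~++~
~++~
t=11: ++~+
~~~+
+~~+
~~~~
+++~
~++~
t=12: ++~+
~~~+
+~~+
~~~~
++~~
~~~+
t=13: ++~+
~~~+
+~~+
~~+~
+~++
~~++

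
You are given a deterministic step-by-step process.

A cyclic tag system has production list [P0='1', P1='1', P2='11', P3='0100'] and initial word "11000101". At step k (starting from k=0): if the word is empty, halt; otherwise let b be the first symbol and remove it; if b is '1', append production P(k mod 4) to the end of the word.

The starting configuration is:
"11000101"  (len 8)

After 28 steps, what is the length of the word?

gen 0: "11000101"  (len 8)
gen 1: "10001011"  (len 8)
gen 2: "00010111"  (len 8)
gen 3: "0010111"  (len 7)
gen 4: "010111"  (len 6)
gen 5: "10111"  (len 5)
gen 6: "01111"  (len 5)
gen 7: "1111"  (len 4)
gen 8: "1110100"  (len 7)
gen 9: "1101001"  (len 7)
gen 10: "1010011"  (len 7)
gen 11: "01001111"  (len 8)
gen 12: "1001111"  (len 7)
gen 13: "0011111"  (len 7)
gen 14: "011111"  (len 6)
gen 15: "11111"  (len 5)
gen 16: "11110100"  (len 8)
gen 17: "11101001"  (len 8)
gen 18: "11010011"  (len 8)
gen 19: "101001111"  (len 9)
gen 20: "010011110100"  (len 12)
gen 21: "10011110100"  (len 11)
gen 22: "00111101001"  (len 11)
gen 23: "0111101001"  (len 10)
gen 24: "111101001"  (len 9)
gen 25: "111010011"  (len 9)
gen 26: "110100111"  (len 9)
gen 27: "1010011111"  (len 10)
gen 28: "0100111110100"  (len 13)

13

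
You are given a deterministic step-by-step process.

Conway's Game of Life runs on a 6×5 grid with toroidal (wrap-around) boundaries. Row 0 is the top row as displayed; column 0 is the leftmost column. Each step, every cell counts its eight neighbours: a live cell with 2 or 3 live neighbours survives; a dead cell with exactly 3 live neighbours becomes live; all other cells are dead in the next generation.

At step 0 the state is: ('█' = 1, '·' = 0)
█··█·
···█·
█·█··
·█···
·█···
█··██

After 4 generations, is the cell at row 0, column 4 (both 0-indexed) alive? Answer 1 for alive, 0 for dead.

gen 0: █··█·
···█·
█·█··
·█···
·█···
█··██
gen 1: █·██·
·███·
·██··
███··
·██·█
████·
gen 2: █····
█···█
·····
·····
····█
·····
gen 3: █···█
█···█
·····
·····
·····
·····
gen 4: █···█
█···█
·····
·····
·····
·····

1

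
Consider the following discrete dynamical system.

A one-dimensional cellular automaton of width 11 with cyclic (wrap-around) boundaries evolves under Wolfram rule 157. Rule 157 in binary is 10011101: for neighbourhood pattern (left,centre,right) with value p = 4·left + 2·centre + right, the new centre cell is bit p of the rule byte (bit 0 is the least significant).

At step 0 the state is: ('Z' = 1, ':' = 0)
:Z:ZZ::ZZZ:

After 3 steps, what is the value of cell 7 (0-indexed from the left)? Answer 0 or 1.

1

[0] :Z:ZZ::ZZZ:
[1] :Z:Z:Z:ZZ:Z
[2] :Z:Z:Z:Z::Z
[3] :Z:Z:Z:ZZ:Z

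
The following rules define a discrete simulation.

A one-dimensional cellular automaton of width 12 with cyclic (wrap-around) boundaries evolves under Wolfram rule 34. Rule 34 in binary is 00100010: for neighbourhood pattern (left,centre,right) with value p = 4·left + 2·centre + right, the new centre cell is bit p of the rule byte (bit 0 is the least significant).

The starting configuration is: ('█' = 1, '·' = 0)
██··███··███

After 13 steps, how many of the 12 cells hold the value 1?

t=0: ██··███··███
t=1: ···█····█···
t=2: ··█····█····
t=3: ·█····█·····
t=4: █····█······
t=5: ····█······█
t=6: ···█······█·
t=7: ··█······█··
t=8: ·█······█···
t=9: █······█····
t=10: ······█····█
t=11: ·····█····█·
t=12: ····█····█··
t=13: ···█····█···

2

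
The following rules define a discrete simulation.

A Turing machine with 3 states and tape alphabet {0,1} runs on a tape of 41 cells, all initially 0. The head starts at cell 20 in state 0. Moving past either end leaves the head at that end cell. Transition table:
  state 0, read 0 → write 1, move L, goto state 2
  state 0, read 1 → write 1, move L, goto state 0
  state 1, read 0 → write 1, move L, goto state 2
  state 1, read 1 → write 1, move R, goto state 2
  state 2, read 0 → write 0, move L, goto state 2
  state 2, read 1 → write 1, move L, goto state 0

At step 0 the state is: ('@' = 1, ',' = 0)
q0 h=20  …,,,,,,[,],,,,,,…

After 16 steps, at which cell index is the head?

4

[0] q0 h=20  …,,,,,,[,],,,,,,…
[1] q2 h=19  …,,,,,,[,]@,,,,,…
[2] q2 h=18  …,,,,,,[,],@,,,,…
[3] q2 h=17  …,,,,,,[,],,@,,,…
[4] q2 h=16  …,,,,,,[,],,,@,,…
[5] q2 h=15  …,,,,,,[,],,,,@,…
[6] q2 h=14  …,,,,,,[,],,,,,@…
[7] q2 h=13  …,,,,,,[,],,,,,,…
[8] q2 h=12  …,,,,,,[,],,,,,,…
[9] q2 h=11  …,,,,,,[,],,,,,,…
[10] q2 h=10  …,,,,,,[,],,,,,,…
[11] q2 h= 9  …,,,,,,[,],,,,,,…
[12] q2 h= 8  …,,,,,,[,],,,,,,…
[13] q2 h= 7  …,,,,,,[,],,,,,,…
[14] q2 h= 6  |,,,,,,[,],,,,,,…
[15] q2 h= 5  |,,,,,[,],,,,,,…
[16] q2 h= 4  |,,,,[,],,,,,,…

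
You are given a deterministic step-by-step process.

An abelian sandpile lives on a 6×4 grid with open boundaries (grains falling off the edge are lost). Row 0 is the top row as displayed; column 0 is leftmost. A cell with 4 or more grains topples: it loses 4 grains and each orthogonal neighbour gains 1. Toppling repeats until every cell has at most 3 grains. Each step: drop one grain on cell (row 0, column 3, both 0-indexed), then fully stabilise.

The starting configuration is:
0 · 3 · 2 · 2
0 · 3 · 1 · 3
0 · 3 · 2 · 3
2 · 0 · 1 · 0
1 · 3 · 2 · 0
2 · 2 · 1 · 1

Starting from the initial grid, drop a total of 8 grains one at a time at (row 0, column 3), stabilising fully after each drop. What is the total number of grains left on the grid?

0) 0 · 3 · 2 · 2
0 · 3 · 1 · 3
0 · 3 · 2 · 3
2 · 0 · 1 · 0
1 · 3 · 2 · 0
2 · 2 · 1 · 1
1) 0 · 3 · 2 · 3
0 · 3 · 1 · 3
0 · 3 · 2 · 3
2 · 0 · 1 · 0
1 · 3 · 2 · 0
2 · 2 · 1 · 1
2) 0 · 3 · 3 · 1
0 · 3 · 2 · 1
0 · 3 · 3 · 0
2 · 0 · 1 · 1
1 · 3 · 2 · 0
2 · 2 · 1 · 1
3) 0 · 3 · 3 · 2
0 · 3 · 2 · 1
0 · 3 · 3 · 0
2 · 0 · 1 · 1
1 · 3 · 2 · 0
2 · 2 · 1 · 1
4) 0 · 3 · 3 · 3
0 · 3 · 2 · 1
0 · 3 · 3 · 0
2 · 0 · 1 · 1
1 · 3 · 2 · 0
2 · 2 · 1 · 1
5) 1 · 1 · 2 · 1
1 · 2 · 1 · 3
1 · 1 · 1 · 1
2 · 1 · 2 · 1
1 · 3 · 2 · 0
2 · 2 · 1 · 1
6) 1 · 1 · 2 · 2
1 · 2 · 1 · 3
1 · 1 · 1 · 1
2 · 1 · 2 · 1
1 · 3 · 2 · 0
2 · 2 · 1 · 1
7) 1 · 1 · 2 · 3
1 · 2 · 1 · 3
1 · 1 · 1 · 1
2 · 1 · 2 · 1
1 · 3 · 2 · 0
2 · 2 · 1 · 1
8) 1 · 1 · 3 · 1
1 · 2 · 2 · 0
1 · 1 · 1 · 2
2 · 1 · 2 · 1
1 · 3 · 2 · 0
2 · 2 · 1 · 1

34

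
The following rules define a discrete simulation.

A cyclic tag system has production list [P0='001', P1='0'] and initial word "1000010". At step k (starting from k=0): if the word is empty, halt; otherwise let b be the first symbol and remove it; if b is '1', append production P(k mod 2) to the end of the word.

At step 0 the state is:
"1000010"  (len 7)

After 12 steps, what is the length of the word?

0

k=0  "1000010"  (len 7)
k=1  "000010001"  (len 9)
k=2  "00010001"  (len 8)
k=3  "0010001"  (len 7)
k=4  "010001"  (len 6)
k=5  "10001"  (len 5)
k=6  "00010"  (len 5)
k=7  "0010"  (len 4)
k=8  "010"  (len 3)
k=9  "10"  (len 2)
k=10  "00"  (len 2)
k=11  "0"  (len 1)
k=12  (halted — word empty)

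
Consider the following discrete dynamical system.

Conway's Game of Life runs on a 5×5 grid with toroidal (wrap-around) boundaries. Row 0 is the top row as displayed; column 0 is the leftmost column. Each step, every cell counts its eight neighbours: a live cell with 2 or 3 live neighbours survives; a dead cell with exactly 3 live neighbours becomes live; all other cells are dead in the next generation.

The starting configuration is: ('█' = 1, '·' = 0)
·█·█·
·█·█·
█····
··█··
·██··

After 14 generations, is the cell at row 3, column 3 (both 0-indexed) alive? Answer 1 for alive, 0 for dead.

0) ·█·█·
·█·█·
█····
··█··
·██··
1) ██·█·
██··█
·██··
··█··
·█·█·
2) ···█·
···██
··██·
···█·
██·██
3) ·····
····█
··█··
██···
█··█·
4) ····█
·····
██···
███·█
██··█
5) ····█
█····
··█·█
··██·
··█··
6) ·····
█··██
·██·█
·██··
··█··
7) ···██
█████
····█
█····
·██··
8) ·····
·██··
··█··
██···
█████
9) ····█
·██··
█·█··
·····
··███
10) ██··█
████·
··█··
·██·█
···██
11) ·····
···█·
····█
███·█
·····
12) ·····
·····
·██·█
██·██
██···
13) ·····
·····
·██·█
···█·
·██··
14) ·····
·····
··██·
█··█·
··█··

1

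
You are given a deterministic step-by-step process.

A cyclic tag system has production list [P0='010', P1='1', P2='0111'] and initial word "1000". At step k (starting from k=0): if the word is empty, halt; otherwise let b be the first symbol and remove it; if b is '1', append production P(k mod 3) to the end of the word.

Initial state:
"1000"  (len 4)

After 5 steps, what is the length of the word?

t=0: "1000"  (len 4)
t=1: "000010"  (len 6)
t=2: "00010"  (len 5)
t=3: "0010"  (len 4)
t=4: "010"  (len 3)
t=5: "10"  (len 2)

2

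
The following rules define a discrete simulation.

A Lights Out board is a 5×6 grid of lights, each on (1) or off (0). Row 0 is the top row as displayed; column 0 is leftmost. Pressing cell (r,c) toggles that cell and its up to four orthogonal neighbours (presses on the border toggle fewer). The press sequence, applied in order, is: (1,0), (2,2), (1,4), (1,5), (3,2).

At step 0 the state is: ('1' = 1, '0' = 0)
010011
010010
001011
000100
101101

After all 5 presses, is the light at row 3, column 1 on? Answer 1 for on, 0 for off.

[0] 010011
010010
001011
000100
101101
[1] 110011
100010
101011
000100
101101
[2] 110011
101010
110111
001100
101101
[3] 110001
101101
110101
001100
101101
[4] 110000
101110
110100
001100
101101
[5] 110000
101110
111100
010000
100101

1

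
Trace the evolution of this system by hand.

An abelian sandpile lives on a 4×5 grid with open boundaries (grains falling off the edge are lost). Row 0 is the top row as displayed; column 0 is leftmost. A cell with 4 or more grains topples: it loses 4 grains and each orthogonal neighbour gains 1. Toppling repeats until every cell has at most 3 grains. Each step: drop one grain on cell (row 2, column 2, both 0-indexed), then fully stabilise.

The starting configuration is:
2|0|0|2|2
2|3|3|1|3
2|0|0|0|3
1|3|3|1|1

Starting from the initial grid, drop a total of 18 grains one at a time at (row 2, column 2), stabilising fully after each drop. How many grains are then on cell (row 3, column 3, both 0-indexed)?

1

0) 2|0|0|2|2
2|3|3|1|3
2|0|0|0|3
1|3|3|1|1
1) 2|0|0|2|2
2|3|3|1|3
2|0|1|0|3
1|3|3|1|1
2) 2|0|0|2|2
2|3|3|1|3
2|0|2|0|3
1|3|3|1|1
3) 2|0|0|2|2
2|3|3|1|3
2|0|3|0|3
1|3|3|1|1
4) 2|1|1|2|2
3|0|1|2|3
2|3|2|1|3
2|0|1|2|1
5) 2|1|1|2|2
3|0|1|2|3
2|3|3|1|3
2|0|1|2|1
6) 2|1|1|2|2
3|1|2|2|3
3|0|1|2|3
2|1|2|2|1
7) 2|1|1|2|2
3|1|2|2|3
3|0|2|2|3
2|1|2|2|1
8) 2|1|1|2|2
3|1|2|2|3
3|0|3|2|3
2|1|2|2|1
9) 2|1|1|2|2
3|1|3|2|3
3|1|0|3|3
2|1|3|2|1
10) 2|1|1|2|2
3|1|3|2|3
3|1|1|3|3
2|1|3|2|1
11) 2|1|1|2|2
3|1|3|2|3
3|1|2|3|3
2|1|3|2|1
12) 2|1|1|2|2
3|1|3|2|3
3|1|3|3|3
2|1|3|2|1
13) 2|1|2|3|3
3|2|1|1|1
3|2|3|3|1
2|2|1|0|3
14) 2|1|2|3|3
3|2|2|2|1
3|3|1|0|2
2|2|2|1|3
15) 2|1|2|3|3
3|2|2|2|1
3|3|2|0|2
2|2|2|1|3
16) 2|1|2|3|3
3|2|2|2|1
3|3|3|0|2
2|2|2|1|3
17) 3|2|3|3|3
1|1|0|3|1
1|2|2|1|2
3|3|3|1|3
18) 3|2|3|3|3
1|1|0|3|1
1|2|3|1|2
3|3|3|1|3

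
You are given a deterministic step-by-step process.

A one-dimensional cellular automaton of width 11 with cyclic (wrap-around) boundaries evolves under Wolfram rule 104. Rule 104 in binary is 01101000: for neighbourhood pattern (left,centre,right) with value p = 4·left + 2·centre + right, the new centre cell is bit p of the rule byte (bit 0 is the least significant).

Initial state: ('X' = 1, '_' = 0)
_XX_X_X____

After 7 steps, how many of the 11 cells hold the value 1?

k=0  _XX_X_X____
k=1  _XXX_X_____
k=2  _X_XX______
k=3  __XXX______
k=4  __X_X______
k=5  ___X_______
k=6  ___________
k=7  ___________

0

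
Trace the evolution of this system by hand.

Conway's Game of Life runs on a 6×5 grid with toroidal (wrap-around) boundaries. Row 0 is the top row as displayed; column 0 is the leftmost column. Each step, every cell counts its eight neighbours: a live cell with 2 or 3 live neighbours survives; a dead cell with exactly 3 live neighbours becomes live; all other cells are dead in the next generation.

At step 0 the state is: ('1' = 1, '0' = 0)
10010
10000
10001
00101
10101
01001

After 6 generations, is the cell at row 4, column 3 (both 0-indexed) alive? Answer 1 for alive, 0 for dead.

0) 10010
10000
10001
00101
10101
01001
1) 11000
11000
11011
00000
00101
01100
2) 00000
00000
01101
01100
01110
00110
3) 00000
00000
11110
00000
00000
01010
4) 00000
01100
01100
01100
00000
00000
5) 00000
01100
10010
01100
00000
00000
6) 00000
01100
10010
01100
00000
00000

0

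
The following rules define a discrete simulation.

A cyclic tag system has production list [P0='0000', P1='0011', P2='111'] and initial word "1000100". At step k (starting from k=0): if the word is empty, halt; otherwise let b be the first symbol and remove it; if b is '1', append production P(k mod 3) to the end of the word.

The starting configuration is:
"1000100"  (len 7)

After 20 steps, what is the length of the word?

t=0: "1000100"  (len 7)
t=1: "0001000000"  (len 10)
t=2: "001000000"  (len 9)
t=3: "01000000"  (len 8)
t=4: "1000000"  (len 7)
t=5: "0000000011"  (len 10)
t=6: "000000011"  (len 9)
t=7: "00000011"  (len 8)
t=8: "0000011"  (len 7)
t=9: "000011"  (len 6)
t=10: "00011"  (len 5)
t=11: "0011"  (len 4)
t=12: "011"  (len 3)
t=13: "11"  (len 2)
t=14: "10011"  (len 5)
t=15: "0011111"  (len 7)
t=16: "011111"  (len 6)
t=17: "11111"  (len 5)
t=18: "1111111"  (len 7)
t=19: "1111110000"  (len 10)
t=20: "1111100000011"  (len 13)

13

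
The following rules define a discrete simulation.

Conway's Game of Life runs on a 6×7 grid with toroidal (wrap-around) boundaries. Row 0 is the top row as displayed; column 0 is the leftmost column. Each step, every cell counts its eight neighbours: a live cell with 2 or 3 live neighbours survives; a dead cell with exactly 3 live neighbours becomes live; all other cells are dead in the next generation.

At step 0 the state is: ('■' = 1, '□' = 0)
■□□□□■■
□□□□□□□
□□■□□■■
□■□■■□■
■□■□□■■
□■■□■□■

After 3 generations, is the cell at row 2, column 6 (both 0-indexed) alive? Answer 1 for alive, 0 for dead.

0

k=0  ■□□□□■■
□□□□□□□
□□■□□■■
□■□■■□■
■□■□□■■
□■■□■□■
k=1  ■■□□□■■
■□□□□□□
■□■■■■■
□■□■■□□
□□□□□□□
□□■■■□□
k=2  ■■■■■■■
□□■■□□□
■□■□□■■
■■□□□□■
□□□□□□□
■■■■■■■
k=3  □□□□□□□
□□□□□□□
□□■■□■□
□■□□□■□
□□□■■□□
□□□□□□□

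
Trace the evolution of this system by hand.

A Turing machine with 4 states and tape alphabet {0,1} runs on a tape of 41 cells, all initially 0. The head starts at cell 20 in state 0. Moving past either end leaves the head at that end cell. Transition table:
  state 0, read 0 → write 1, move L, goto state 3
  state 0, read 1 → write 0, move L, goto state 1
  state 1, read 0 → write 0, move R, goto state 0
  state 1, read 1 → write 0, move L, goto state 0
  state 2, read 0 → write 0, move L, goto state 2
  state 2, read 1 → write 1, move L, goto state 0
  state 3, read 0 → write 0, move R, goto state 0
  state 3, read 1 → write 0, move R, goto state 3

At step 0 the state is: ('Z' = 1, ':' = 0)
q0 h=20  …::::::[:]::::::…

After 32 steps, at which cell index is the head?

20

step 0: q0 h=20  …::::::[:]::::::…
step 1: q3 h=19  …::::::[:]Z:::::…
step 2: q0 h=20  …::::::[Z]::::::…
step 3: q1 h=19  …::::::[:]::::::…
step 4: q0 h=20  …::::::[:]::::::…
step 5: q3 h=19  …::::::[:]Z:::::…
step 6: q0 h=20  …::::::[Z]::::::…
step 7: q1 h=19  …::::::[:]::::::…
step 8: q0 h=20  …::::::[:]::::::…
step 9: q3 h=19  …::::::[:]Z:::::…
step 10: q0 h=20  …::::::[Z]::::::…
step 11: q1 h=19  …::::::[:]::::::…
step 12: q0 h=20  …::::::[:]::::::…
step 13: q3 h=19  …::::::[:]Z:::::…
step 14: q0 h=20  …::::::[Z]::::::…
step 15: q1 h=19  …::::::[:]::::::…
step 16: q0 h=20  …::::::[:]::::::…
step 17: q3 h=19  …::::::[:]Z:::::…
step 18: q0 h=20  …::::::[Z]::::::…
step 19: q1 h=19  …::::::[:]::::::…
step 20: q0 h=20  …::::::[:]::::::…
step 21: q3 h=19  …::::::[:]Z:::::…
step 22: q0 h=20  …::::::[Z]::::::…
step 23: q1 h=19  …::::::[:]::::::…
step 24: q0 h=20  …::::::[:]::::::…
step 25: q3 h=19  …::::::[:]Z:::::…
step 26: q0 h=20  …::::::[Z]::::::…
step 27: q1 h=19  …::::::[:]::::::…
step 28: q0 h=20  …::::::[:]::::::…
step 29: q3 h=19  …::::::[:]Z:::::…
step 30: q0 h=20  …::::::[Z]::::::…
step 31: q1 h=19  …::::::[:]::::::…
step 32: q0 h=20  …::::::[:]::::::…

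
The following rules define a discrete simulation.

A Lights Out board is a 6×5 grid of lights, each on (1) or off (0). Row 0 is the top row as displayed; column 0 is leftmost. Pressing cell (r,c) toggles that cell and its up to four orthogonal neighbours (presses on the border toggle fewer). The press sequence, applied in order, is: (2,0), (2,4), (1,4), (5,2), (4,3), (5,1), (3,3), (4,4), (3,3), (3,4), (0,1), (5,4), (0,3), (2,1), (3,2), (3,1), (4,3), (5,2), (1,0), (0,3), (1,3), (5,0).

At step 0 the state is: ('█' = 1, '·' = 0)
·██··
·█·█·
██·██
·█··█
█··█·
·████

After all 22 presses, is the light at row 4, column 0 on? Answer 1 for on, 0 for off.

[0] ·██··
·█·█·
██·██
·█··█
█··█·
·████
[1] ·██··
██·█·
···██
██··█
█··█·
·████
[2] ·██··
██·██
·····
██···
█··█·
·████
[3] ·██·█
██···
····█
██···
█··█·
·████
[4] ·██·█
██···
····█
██···
█·██·
····█
[5] ·██·█
██···
····█
██·█·
█···█
···██
[6] ·██·█
██···
····█
██·█·
██··█
█████
[7] ·██·█
██···
···██
███·█
██·██
█████
[8] ·██·█
██···
···██
███··
██···
████·
[9] ·██·█
██···
····█
██·██
██·█·
████·
[10] ·██·█
██···
·····
██···
██·██
████·
[11] █···█
█····
·····
██···
██·██
████·
[12] █···█
█····
·····
██···
██·█·
███·█
[13] █·██·
█··█·
·····
██···
██·█·
███·█
[14] █·██·
██·█·
███··
█····
██·█·
███·█
[15] █·██·
██·█·
██···
████·
████·
███·█
[16] █·██·
██·█·
█····
···█·
█·██·
███·█
[17] █·██·
██·█·
█····
·····
█···█
█████
[18] █·██·
██·█·
█····
·····
█·█·█
█···█
[19] ··██·
···█·
·····
·····
█·█·█
█···█
[20] ····█
·····
·····
·····
█·█·█
█···█
[21] ···██
··███
···█·
·····
█·█·█
█···█
[22] ···██
··███
···█·
·····
··█·█
·█··█

0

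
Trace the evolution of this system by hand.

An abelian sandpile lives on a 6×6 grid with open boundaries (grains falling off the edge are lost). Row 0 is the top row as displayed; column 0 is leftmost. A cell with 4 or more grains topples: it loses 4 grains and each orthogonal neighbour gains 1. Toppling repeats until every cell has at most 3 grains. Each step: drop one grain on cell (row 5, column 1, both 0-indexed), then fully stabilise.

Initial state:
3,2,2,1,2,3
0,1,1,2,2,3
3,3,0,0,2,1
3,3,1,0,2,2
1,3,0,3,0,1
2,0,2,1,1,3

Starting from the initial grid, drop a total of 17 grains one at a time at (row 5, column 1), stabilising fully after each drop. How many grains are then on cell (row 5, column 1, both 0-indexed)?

t=0: 3,2,2,1,2,3
0,1,1,2,2,3
3,3,0,0,2,1
3,3,1,0,2,2
1,3,0,3,0,1
2,0,2,1,1,3
t=1: 3,2,2,1,2,3
0,1,1,2,2,3
3,3,0,0,2,1
3,3,1,0,2,2
1,3,0,3,0,1
2,1,2,1,1,3
t=2: 3,2,2,1,2,3
0,1,1,2,2,3
3,3,0,0,2,1
3,3,1,0,2,2
1,3,0,3,0,1
2,2,2,1,1,3
t=3: 3,2,2,1,2,3
0,1,1,2,2,3
3,3,0,0,2,1
3,3,1,0,2,2
1,3,0,3,0,1
2,3,2,1,1,3
t=4: 3,2,2,1,2,3
1,2,1,2,2,3
1,1,1,0,2,1
1,2,2,0,2,2
3,1,1,3,0,1
3,1,3,1,1,3
t=5: 3,2,2,1,2,3
1,2,1,2,2,3
1,1,1,0,2,1
1,2,2,0,2,2
3,1,1,3,0,1
3,2,3,1,1,3
t=6: 3,2,2,1,2,3
1,2,1,2,2,3
1,1,1,0,2,1
1,2,2,0,2,2
3,1,1,3,0,1
3,3,3,1,1,3
t=7: 3,2,2,1,2,3
1,2,1,2,2,3
1,1,1,0,2,1
2,2,2,0,2,2
0,3,2,3,0,1
1,2,0,2,1,3
t=8: 3,2,2,1,2,3
1,2,1,2,2,3
1,1,1,0,2,1
2,2,2,0,2,2
0,3,2,3,0,1
1,3,0,2,1,3
t=9: 3,2,2,1,2,3
1,2,1,2,2,3
1,1,1,0,2,1
2,3,2,0,2,2
1,0,3,3,0,1
2,1,1,2,1,3
t=10: 3,2,2,1,2,3
1,2,1,2,2,3
1,1,1,0,2,1
2,3,2,0,2,2
1,0,3,3,0,1
2,2,1,2,1,3
t=11: 3,2,2,1,2,3
1,2,1,2,2,3
1,1,1,0,2,1
2,3,2,0,2,2
1,0,3,3,0,1
2,3,1,2,1,3
t=12: 3,2,2,1,2,3
1,2,1,2,2,3
1,1,1,0,2,1
2,3,2,0,2,2
1,1,3,3,0,1
3,0,2,2,1,3
t=13: 3,2,2,1,2,3
1,2,1,2,2,3
1,1,1,0,2,1
2,3,2,0,2,2
1,1,3,3,0,1
3,1,2,2,1,3
t=14: 3,2,2,1,2,3
1,2,1,2,2,3
1,1,1,0,2,1
2,3,2,0,2,2
1,1,3,3,0,1
3,2,2,2,1,3
t=15: 3,2,2,1,2,3
1,2,1,2,2,3
1,1,1,0,2,1
2,3,2,0,2,2
1,1,3,3,0,1
3,3,2,2,1,3
t=16: 3,2,2,1,2,3
1,2,1,2,2,3
1,1,1,0,2,1
2,3,2,0,2,2
2,2,3,3,0,1
0,1,3,2,1,3
t=17: 3,2,2,1,2,3
1,2,1,2,2,3
1,1,1,0,2,1
2,3,2,0,2,2
2,2,3,3,0,1
0,2,3,2,1,3

2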